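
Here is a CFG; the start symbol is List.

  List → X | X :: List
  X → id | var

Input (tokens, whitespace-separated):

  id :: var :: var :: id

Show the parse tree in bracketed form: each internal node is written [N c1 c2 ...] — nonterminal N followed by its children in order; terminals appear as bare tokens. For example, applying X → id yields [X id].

[List [X id] :: [List [X var] :: [List [X var] :: [List [X id]]]]]

List
X :: List
id :: List
id :: X :: List
id :: var :: List
id :: var :: X :: List
id :: var :: var :: List
id :: var :: var :: X
id :: var :: var :: id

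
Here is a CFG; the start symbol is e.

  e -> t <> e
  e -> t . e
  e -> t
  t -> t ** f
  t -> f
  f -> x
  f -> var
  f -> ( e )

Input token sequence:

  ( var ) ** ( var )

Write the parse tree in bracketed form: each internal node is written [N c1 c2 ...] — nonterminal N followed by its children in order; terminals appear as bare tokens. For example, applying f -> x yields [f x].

e
t
t ** f
f ** f
( e ) ** f
( t ) ** f
( f ) ** f
( var ) ** f
( var ) ** ( e )
( var ) ** ( t )
( var ) ** ( f )
( var ) ** ( var )

[e [t [t [f ( [e [t [f var]]] )]] ** [f ( [e [t [f var]]] )]]]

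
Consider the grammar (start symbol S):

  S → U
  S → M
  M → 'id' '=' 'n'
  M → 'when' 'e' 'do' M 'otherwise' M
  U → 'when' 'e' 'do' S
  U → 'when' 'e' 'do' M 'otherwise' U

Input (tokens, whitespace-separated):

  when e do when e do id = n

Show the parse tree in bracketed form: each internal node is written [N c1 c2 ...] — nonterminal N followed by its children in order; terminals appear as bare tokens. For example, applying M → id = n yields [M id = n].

[S [U when e do [S [U when e do [S [M id = n]]]]]]

S
U
when e do S
when e do U
when e do when e do S
when e do when e do M
when e do when e do id = n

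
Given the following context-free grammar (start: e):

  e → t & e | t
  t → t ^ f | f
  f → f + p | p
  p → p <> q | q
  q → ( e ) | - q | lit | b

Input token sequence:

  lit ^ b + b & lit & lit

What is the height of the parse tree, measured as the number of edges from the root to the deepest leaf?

[e [t [t [f [p [q lit]]]] ^ [f [f [p [q b]]] + [p [q b]]]] & [e [t [f [p [q lit]]]] & [e [t [f [p [q lit]]]]]]]

7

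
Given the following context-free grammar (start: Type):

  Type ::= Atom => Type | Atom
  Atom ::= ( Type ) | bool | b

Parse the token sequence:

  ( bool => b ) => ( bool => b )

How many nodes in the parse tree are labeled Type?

6

[Type [Atom ( [Type [Atom bool] => [Type [Atom b]]] )] => [Type [Atom ( [Type [Atom bool] => [Type [Atom b]]] )]]]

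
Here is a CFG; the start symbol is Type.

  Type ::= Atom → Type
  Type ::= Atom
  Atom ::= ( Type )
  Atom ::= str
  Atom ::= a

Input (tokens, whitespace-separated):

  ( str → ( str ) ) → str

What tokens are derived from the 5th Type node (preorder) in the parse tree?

str

[Type [Atom ( [Type [Atom str] → [Type [Atom ( [Type [Atom str]] )]]] )] → [Type [Atom str]]]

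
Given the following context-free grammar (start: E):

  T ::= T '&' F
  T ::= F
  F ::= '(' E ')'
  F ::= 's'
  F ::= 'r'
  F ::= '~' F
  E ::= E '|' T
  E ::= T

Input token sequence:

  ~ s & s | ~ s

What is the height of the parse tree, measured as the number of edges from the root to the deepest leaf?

6

[E [E [T [T [F ~ [F s]]] & [F s]]] | [T [F ~ [F s]]]]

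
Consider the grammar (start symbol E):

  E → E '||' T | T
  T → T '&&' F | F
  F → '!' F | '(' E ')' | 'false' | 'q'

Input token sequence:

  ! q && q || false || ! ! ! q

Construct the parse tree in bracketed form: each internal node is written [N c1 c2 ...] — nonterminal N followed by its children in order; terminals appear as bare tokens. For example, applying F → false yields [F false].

E
E || T
E || T || T
T || T || T
T && F || T || T
F && F || T || T
! F && F || T || T
! q && F || T || T
! q && q || T || T
! q && q || F || T
! q && q || false || T
! q && q || false || F
! q && q || false || ! F
! q && q || false || ! ! F
! q && q || false || ! ! ! F
! q && q || false || ! ! ! q

[E [E [E [T [T [F ! [F q]]] && [F q]]] || [T [F false]]] || [T [F ! [F ! [F ! [F q]]]]]]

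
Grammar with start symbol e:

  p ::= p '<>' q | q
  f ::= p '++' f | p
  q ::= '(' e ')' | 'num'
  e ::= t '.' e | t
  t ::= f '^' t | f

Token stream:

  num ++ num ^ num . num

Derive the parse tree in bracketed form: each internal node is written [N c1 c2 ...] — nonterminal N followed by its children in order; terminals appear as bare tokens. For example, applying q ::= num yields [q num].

e
t . e
f ^ t . e
p ++ f ^ t . e
q ++ f ^ t . e
num ++ f ^ t . e
num ++ p ^ t . e
num ++ q ^ t . e
num ++ num ^ t . e
num ++ num ^ f . e
num ++ num ^ p . e
num ++ num ^ q . e
num ++ num ^ num . e
num ++ num ^ num . t
num ++ num ^ num . f
num ++ num ^ num . p
num ++ num ^ num . q
num ++ num ^ num . num

[e [t [f [p [q num]] ++ [f [p [q num]]]] ^ [t [f [p [q num]]]]] . [e [t [f [p [q num]]]]]]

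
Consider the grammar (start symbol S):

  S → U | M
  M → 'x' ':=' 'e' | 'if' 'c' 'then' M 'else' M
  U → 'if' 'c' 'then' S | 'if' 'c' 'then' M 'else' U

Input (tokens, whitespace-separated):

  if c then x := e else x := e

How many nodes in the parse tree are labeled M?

[S [M if c then [M x := e] else [M x := e]]]

3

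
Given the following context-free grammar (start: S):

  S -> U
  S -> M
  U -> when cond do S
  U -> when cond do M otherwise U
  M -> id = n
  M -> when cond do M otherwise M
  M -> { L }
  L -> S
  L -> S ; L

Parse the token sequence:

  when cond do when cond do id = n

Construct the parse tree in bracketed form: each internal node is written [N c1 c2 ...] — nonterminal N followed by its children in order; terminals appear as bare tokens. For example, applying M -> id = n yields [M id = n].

S
U
when cond do S
when cond do U
when cond do when cond do S
when cond do when cond do M
when cond do when cond do id = n

[S [U when cond do [S [U when cond do [S [M id = n]]]]]]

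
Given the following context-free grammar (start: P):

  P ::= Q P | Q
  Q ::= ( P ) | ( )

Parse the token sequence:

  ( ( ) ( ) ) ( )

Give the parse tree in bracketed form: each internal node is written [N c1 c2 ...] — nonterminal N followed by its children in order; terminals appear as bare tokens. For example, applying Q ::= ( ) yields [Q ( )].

[P [Q ( [P [Q ( )] [P [Q ( )]]] )] [P [Q ( )]]]

P
Q P
( P ) P
( Q P ) P
( ( ) P ) P
( ( ) Q ) P
( ( ) ( ) ) P
( ( ) ( ) ) Q
( ( ) ( ) ) ( )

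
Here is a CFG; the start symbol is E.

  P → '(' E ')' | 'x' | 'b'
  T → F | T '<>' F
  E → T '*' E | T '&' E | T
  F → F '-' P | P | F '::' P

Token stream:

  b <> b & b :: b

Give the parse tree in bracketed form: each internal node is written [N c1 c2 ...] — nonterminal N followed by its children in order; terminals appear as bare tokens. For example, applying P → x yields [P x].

E
T & E
T <> F & E
F <> F & E
P <> F & E
b <> F & E
b <> P & E
b <> b & E
b <> b & T
b <> b & F
b <> b & F :: P
b <> b & P :: P
b <> b & b :: P
b <> b & b :: b

[E [T [T [F [P b]]] <> [F [P b]]] & [E [T [F [F [P b]] :: [P b]]]]]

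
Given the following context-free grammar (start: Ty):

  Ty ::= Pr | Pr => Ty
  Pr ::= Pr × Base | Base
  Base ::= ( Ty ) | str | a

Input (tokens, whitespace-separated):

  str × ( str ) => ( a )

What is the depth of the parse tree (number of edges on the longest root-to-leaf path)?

[Ty [Pr [Pr [Base str]] × [Base ( [Ty [Pr [Base str]]] )]] => [Ty [Pr [Base ( [Ty [Pr [Base a]]] )]]]]

7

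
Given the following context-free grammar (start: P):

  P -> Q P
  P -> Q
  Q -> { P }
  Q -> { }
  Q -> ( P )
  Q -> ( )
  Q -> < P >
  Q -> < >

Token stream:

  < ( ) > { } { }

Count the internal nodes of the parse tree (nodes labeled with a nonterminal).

8

[P [Q < [P [Q ( )]] >] [P [Q { }] [P [Q { }]]]]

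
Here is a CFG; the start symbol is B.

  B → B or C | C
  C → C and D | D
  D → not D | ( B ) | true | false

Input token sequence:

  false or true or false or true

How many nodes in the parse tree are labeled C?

4

[B [B [B [B [C [D false]]] or [C [D true]]] or [C [D false]]] or [C [D true]]]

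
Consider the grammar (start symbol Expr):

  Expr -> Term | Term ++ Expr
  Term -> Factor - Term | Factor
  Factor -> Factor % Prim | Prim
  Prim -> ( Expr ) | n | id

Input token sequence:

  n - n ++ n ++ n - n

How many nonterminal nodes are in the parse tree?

18

[Expr [Term [Factor [Prim n]] - [Term [Factor [Prim n]]]] ++ [Expr [Term [Factor [Prim n]]] ++ [Expr [Term [Factor [Prim n]] - [Term [Factor [Prim n]]]]]]]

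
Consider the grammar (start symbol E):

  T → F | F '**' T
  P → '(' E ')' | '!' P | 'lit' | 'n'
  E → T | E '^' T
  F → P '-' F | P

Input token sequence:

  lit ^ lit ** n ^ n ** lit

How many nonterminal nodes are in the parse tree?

[E [E [E [T [F [P lit]]]] ^ [T [F [P lit]] ** [T [F [P n]]]]] ^ [T [F [P n]] ** [T [F [P lit]]]]]

18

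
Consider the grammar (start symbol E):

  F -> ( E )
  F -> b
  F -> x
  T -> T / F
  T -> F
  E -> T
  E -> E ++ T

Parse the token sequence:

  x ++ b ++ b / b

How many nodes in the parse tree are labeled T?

4

[E [E [E [T [F x]]] ++ [T [F b]]] ++ [T [T [F b]] / [F b]]]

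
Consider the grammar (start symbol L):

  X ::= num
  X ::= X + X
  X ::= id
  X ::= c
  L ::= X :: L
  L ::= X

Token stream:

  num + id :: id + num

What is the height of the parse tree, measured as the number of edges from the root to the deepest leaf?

4

[L [X [X num] + [X id]] :: [L [X [X id] + [X num]]]]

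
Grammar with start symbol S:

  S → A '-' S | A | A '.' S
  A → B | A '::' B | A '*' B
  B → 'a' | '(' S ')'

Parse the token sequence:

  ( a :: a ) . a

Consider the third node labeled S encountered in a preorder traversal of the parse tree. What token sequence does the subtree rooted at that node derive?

a

[S [A [B ( [S [A [A [B a]] :: [B a]]] )]] . [S [A [B a]]]]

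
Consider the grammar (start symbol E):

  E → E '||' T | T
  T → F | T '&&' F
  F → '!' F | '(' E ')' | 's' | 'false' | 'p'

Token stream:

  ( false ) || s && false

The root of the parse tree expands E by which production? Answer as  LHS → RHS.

[E [E [T [F ( [E [T [F false]]] )]]] || [T [T [F s]] && [F false]]]

E → E '||' T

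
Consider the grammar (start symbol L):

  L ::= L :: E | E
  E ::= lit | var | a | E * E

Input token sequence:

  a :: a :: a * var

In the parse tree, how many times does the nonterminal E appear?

[L [L [L [E a]] :: [E a]] :: [E [E a] * [E var]]]

5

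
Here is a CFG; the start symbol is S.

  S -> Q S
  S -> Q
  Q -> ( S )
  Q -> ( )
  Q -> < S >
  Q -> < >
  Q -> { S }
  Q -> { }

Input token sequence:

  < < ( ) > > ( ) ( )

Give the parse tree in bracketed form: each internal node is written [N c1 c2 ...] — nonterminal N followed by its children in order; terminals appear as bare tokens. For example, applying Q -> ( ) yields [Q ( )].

[S [Q < [S [Q < [S [Q ( )]] >]] >] [S [Q ( )] [S [Q ( )]]]]

S
Q S
< S > S
< Q > S
< < S > > S
< < Q > > S
< < ( ) > > S
< < ( ) > > Q S
< < ( ) > > ( ) S
< < ( ) > > ( ) Q
< < ( ) > > ( ) ( )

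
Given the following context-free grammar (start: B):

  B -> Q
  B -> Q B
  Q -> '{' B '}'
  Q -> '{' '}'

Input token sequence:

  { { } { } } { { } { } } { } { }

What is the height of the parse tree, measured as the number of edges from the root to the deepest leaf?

6

[B [Q { [B [Q { }] [B [Q { }]]] }] [B [Q { [B [Q { }] [B [Q { }]]] }] [B [Q { }] [B [Q { }]]]]]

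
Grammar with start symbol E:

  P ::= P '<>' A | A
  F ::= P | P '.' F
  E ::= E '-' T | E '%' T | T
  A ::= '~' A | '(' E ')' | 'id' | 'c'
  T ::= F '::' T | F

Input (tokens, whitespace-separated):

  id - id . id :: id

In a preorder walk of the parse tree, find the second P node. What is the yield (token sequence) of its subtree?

[E [E [T [F [P [A id]]]]] - [T [F [P [A id]] . [F [P [A id]]]] :: [T [F [P [A id]]]]]]

id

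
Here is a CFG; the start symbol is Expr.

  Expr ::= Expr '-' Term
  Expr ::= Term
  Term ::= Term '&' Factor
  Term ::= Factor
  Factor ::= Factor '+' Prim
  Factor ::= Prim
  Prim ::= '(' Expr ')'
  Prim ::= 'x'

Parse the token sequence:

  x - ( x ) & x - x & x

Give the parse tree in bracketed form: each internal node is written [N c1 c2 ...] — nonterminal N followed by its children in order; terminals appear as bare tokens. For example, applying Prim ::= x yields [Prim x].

Expr
Expr - Term
Expr - Term - Term
Term - Term - Term
Factor - Term - Term
Prim - Term - Term
x - Term - Term
x - Term & Factor - Term
x - Factor & Factor - Term
x - Prim & Factor - Term
x - ( Expr ) & Factor - Term
x - ( Term ) & Factor - Term
x - ( Factor ) & Factor - Term
x - ( Prim ) & Factor - Term
x - ( x ) & Factor - Term
x - ( x ) & Prim - Term
x - ( x ) & x - Term
x - ( x ) & x - Term & Factor
x - ( x ) & x - Factor & Factor
x - ( x ) & x - Prim & Factor
x - ( x ) & x - x & Factor
x - ( x ) & x - x & Prim
x - ( x ) & x - x & x

[Expr [Expr [Expr [Term [Factor [Prim x]]]] - [Term [Term [Factor [Prim ( [Expr [Term [Factor [Prim x]]]] )]]] & [Factor [Prim x]]]] - [Term [Term [Factor [Prim x]]] & [Factor [Prim x]]]]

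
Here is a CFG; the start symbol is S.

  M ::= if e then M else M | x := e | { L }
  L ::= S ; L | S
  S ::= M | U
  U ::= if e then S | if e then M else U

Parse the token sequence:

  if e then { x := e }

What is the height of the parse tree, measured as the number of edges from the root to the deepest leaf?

7

[S [U if e then [S [M { [L [S [M x := e]]] }]]]]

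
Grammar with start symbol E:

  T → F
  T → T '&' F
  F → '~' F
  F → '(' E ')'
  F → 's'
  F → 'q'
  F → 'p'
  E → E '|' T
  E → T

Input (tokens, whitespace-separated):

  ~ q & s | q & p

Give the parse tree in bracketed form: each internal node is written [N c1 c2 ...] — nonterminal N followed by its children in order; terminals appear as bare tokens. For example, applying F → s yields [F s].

E
E | T
T | T
T & F | T
F & F | T
~ F & F | T
~ q & F | T
~ q & s | T
~ q & s | T & F
~ q & s | F & F
~ q & s | q & F
~ q & s | q & p

[E [E [T [T [F ~ [F q]]] & [F s]]] | [T [T [F q]] & [F p]]]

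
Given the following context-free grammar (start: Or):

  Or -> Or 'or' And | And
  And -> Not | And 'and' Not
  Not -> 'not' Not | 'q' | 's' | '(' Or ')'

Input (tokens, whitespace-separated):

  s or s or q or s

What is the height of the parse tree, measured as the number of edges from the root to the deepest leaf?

[Or [Or [Or [Or [And [Not s]]] or [And [Not s]]] or [And [Not q]]] or [And [Not s]]]

6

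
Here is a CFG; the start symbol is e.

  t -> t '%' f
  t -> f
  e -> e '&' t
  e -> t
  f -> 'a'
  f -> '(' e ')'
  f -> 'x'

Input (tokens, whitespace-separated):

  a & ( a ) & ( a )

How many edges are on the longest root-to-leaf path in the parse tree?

7

[e [e [e [t [f a]]] & [t [f ( [e [t [f a]]] )]]] & [t [f ( [e [t [f a]]] )]]]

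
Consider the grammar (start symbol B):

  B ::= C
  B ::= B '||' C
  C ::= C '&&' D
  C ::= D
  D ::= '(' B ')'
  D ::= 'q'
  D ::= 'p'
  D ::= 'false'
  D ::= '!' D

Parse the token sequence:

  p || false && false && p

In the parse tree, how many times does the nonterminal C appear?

[B [B [C [D p]]] || [C [C [C [D false]] && [D false]] && [D p]]]

4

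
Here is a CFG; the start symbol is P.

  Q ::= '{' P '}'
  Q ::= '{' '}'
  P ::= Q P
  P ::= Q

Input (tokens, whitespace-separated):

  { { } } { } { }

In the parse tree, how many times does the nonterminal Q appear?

4

[P [Q { [P [Q { }]] }] [P [Q { }] [P [Q { }]]]]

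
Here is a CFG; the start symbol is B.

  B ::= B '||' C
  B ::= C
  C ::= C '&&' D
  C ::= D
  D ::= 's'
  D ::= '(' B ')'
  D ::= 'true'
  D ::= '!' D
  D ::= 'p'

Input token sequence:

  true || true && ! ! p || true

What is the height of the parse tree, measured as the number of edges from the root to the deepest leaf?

[B [B [B [C [D true]]] || [C [C [D true]] && [D ! [D ! [D p]]]]] || [C [D true]]]

6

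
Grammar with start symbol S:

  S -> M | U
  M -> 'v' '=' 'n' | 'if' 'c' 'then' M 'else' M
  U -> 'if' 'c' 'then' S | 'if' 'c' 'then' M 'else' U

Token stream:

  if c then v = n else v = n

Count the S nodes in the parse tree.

1

[S [M if c then [M v = n] else [M v = n]]]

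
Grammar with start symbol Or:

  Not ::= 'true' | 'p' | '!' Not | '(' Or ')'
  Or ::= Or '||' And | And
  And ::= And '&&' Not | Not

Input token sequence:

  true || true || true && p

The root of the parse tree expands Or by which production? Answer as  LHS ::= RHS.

[Or [Or [Or [And [Not true]]] || [And [Not true]]] || [And [And [Not true]] && [Not p]]]

Or ::= Or '||' And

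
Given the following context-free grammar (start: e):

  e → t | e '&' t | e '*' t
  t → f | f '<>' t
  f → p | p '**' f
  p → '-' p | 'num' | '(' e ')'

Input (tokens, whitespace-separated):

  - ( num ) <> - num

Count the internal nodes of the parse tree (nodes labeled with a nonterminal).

13

[e [t [f [p - [p ( [e [t [f [p num]]]] )]]] <> [t [f [p - [p num]]]]]]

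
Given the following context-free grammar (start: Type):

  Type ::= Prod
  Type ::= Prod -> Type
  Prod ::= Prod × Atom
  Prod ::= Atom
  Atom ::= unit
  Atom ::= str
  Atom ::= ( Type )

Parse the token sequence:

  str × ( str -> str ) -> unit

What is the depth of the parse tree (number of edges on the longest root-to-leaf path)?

[Type [Prod [Prod [Atom str]] × [Atom ( [Type [Prod [Atom str]] -> [Type [Prod [Atom str]]]] )]] -> [Type [Prod [Atom unit]]]]

7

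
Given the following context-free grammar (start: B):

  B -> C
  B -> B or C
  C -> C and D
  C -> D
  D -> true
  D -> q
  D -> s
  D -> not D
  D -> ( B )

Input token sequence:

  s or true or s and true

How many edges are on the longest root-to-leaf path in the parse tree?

5

[B [B [B [C [D s]]] or [C [D true]]] or [C [C [D s]] and [D true]]]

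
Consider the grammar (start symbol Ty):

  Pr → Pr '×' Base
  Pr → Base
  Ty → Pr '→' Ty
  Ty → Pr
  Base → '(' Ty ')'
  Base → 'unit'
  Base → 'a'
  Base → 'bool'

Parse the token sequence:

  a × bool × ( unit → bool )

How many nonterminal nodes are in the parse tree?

[Ty [Pr [Pr [Pr [Base a]] × [Base bool]] × [Base ( [Ty [Pr [Base unit]] → [Ty [Pr [Base bool]]]] )]]]

13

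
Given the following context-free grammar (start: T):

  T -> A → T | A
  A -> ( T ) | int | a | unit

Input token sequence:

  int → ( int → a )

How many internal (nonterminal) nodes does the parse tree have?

[T [A int] → [T [A ( [T [A int] → [T [A a]]] )]]]

8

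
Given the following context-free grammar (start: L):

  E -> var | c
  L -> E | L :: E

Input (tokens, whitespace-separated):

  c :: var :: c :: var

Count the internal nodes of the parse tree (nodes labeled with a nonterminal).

8

[L [L [L [L [E c]] :: [E var]] :: [E c]] :: [E var]]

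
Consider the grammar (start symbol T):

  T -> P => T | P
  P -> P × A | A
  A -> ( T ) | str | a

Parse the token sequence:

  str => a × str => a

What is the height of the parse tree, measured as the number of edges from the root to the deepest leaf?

5

[T [P [A str]] => [T [P [P [A a]] × [A str]] => [T [P [A a]]]]]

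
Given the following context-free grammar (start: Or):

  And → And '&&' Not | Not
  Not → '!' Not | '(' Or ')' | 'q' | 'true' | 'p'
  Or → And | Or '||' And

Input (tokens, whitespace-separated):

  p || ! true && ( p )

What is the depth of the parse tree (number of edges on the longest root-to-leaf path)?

6

[Or [Or [And [Not p]]] || [And [And [Not ! [Not true]]] && [Not ( [Or [And [Not p]]] )]]]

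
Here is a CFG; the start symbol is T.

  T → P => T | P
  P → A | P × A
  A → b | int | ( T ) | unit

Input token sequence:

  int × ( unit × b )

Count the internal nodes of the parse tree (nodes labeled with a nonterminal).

[T [P [P [A int]] × [A ( [T [P [P [A unit]] × [A b]]] )]]]

10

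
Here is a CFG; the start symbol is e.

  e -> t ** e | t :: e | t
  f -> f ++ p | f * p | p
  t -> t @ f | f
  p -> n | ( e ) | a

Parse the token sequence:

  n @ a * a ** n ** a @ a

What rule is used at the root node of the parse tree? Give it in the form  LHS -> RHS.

e -> t ** e

[e [t [t [f [p n]]] @ [f [f [p a]] * [p a]]] ** [e [t [f [p n]]] ** [e [t [t [f [p a]]] @ [f [p a]]]]]]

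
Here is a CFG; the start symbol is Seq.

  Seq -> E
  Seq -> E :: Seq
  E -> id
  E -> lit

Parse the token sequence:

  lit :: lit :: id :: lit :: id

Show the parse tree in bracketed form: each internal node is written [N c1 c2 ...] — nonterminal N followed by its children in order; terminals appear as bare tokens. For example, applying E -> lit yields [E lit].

Seq
E :: Seq
lit :: Seq
lit :: E :: Seq
lit :: lit :: Seq
lit :: lit :: E :: Seq
lit :: lit :: id :: Seq
lit :: lit :: id :: E :: Seq
lit :: lit :: id :: lit :: Seq
lit :: lit :: id :: lit :: E
lit :: lit :: id :: lit :: id

[Seq [E lit] :: [Seq [E lit] :: [Seq [E id] :: [Seq [E lit] :: [Seq [E id]]]]]]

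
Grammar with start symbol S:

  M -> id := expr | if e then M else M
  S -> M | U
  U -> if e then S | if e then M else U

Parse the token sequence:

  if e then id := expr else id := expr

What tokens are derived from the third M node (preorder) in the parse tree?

id := expr

[S [M if e then [M id := expr] else [M id := expr]]]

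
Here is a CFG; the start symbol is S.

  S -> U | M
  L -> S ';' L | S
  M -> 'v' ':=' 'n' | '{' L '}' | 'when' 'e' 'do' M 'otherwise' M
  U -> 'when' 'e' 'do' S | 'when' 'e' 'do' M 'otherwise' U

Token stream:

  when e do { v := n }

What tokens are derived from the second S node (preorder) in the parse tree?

{ v := n }

[S [U when e do [S [M { [L [S [M v := n]]] }]]]]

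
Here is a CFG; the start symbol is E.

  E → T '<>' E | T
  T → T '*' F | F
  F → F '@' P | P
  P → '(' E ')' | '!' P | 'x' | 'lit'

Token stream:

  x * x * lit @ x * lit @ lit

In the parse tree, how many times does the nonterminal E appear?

1

[E [T [T [T [T [F [P x]]] * [F [P x]]] * [F [F [P lit]] @ [P x]]] * [F [F [P lit]] @ [P lit]]]]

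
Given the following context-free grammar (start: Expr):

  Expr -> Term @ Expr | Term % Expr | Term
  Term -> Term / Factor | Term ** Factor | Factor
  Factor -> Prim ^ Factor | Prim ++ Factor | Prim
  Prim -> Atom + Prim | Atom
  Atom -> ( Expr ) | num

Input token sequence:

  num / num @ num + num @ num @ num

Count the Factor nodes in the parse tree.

[Expr [Term [Term [Factor [Prim [Atom num]]]] / [Factor [Prim [Atom num]]]] @ [Expr [Term [Factor [Prim [Atom num] + [Prim [Atom num]]]]] @ [Expr [Term [Factor [Prim [Atom num]]]] @ [Expr [Term [Factor [Prim [Atom num]]]]]]]]

5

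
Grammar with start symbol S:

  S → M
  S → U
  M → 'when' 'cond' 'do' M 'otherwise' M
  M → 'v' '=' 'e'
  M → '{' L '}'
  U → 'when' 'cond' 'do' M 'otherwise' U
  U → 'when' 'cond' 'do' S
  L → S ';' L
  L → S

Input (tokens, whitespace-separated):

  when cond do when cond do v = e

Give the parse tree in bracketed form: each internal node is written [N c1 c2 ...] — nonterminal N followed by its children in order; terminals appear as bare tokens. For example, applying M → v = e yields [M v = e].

S
U
when cond do S
when cond do U
when cond do when cond do S
when cond do when cond do M
when cond do when cond do v = e

[S [U when cond do [S [U when cond do [S [M v = e]]]]]]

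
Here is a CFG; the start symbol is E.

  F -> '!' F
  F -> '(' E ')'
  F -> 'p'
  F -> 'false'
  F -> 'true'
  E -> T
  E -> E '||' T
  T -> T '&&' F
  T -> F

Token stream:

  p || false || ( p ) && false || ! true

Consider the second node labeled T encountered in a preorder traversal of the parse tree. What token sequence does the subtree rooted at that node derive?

false

[E [E [E [E [T [F p]]] || [T [F false]]] || [T [T [F ( [E [T [F p]]] )]] && [F false]]] || [T [F ! [F true]]]]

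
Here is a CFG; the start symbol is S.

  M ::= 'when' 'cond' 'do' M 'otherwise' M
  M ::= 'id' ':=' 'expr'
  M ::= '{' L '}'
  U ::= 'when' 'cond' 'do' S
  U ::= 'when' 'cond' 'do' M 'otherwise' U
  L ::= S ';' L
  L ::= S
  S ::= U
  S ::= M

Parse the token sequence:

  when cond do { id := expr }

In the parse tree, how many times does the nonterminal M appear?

2

[S [U when cond do [S [M { [L [S [M id := expr]]] }]]]]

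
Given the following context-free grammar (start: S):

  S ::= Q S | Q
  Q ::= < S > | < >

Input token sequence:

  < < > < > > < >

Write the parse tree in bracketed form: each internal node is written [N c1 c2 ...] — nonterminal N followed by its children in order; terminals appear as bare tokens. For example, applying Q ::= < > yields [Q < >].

[S [Q < [S [Q < >] [S [Q < >]]] >] [S [Q < >]]]

S
Q S
< S > S
< Q S > S
< < > S > S
< < > Q > S
< < > < > > S
< < > < > > Q
< < > < > > < >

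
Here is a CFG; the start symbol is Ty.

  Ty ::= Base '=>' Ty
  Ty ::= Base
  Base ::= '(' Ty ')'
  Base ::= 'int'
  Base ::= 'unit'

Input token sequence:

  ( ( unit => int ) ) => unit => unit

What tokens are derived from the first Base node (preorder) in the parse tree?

[Ty [Base ( [Ty [Base ( [Ty [Base unit] => [Ty [Base int]]] )]] )] => [Ty [Base unit] => [Ty [Base unit]]]]

( ( unit => int ) )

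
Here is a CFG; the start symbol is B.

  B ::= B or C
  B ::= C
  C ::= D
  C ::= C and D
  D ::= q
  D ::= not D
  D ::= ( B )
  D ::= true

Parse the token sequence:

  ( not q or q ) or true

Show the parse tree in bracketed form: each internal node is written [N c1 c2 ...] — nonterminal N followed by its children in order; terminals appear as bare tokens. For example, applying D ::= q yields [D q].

B
B or C
C or C
D or C
( B ) or C
( B or C ) or C
( C or C ) or C
( D or C ) or C
( not D or C ) or C
( not q or C ) or C
( not q or D ) or C
( not q or q ) or C
( not q or q ) or D
( not q or q ) or true

[B [B [C [D ( [B [B [C [D not [D q]]]] or [C [D q]]] )]]] or [C [D true]]]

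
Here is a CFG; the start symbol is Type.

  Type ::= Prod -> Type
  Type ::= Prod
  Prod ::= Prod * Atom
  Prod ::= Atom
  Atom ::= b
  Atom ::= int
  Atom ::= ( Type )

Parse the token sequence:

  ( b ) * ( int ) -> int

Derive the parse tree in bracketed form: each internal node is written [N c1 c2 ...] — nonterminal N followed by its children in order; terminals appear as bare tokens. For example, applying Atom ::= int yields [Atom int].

[Type [Prod [Prod [Atom ( [Type [Prod [Atom b]]] )]] * [Atom ( [Type [Prod [Atom int]]] )]] -> [Type [Prod [Atom int]]]]

Type
Prod -> Type
Prod * Atom -> Type
Atom * Atom -> Type
( Type ) * Atom -> Type
( Prod ) * Atom -> Type
( Atom ) * Atom -> Type
( b ) * Atom -> Type
( b ) * ( Type ) -> Type
( b ) * ( Prod ) -> Type
( b ) * ( Atom ) -> Type
( b ) * ( int ) -> Type
( b ) * ( int ) -> Prod
( b ) * ( int ) -> Atom
( b ) * ( int ) -> int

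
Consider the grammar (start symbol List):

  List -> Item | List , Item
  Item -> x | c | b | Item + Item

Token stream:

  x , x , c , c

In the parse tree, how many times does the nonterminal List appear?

[List [List [List [List [Item x]] , [Item x]] , [Item c]] , [Item c]]

4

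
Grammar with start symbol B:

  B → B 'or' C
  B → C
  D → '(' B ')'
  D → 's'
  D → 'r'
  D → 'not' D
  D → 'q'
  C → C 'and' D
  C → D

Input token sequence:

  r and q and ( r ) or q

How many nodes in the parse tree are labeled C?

5

[B [B [C [C [C [D r]] and [D q]] and [D ( [B [C [D r]]] )]]] or [C [D q]]]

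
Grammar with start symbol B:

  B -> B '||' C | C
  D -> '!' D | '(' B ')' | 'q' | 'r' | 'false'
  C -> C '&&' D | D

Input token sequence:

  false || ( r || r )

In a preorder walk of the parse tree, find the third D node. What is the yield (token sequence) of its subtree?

[B [B [C [D false]]] || [C [D ( [B [B [C [D r]]] || [C [D r]]] )]]]

r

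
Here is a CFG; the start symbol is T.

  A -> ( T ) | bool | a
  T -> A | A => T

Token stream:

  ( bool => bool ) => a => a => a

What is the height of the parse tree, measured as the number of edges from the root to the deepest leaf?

5

[T [A ( [T [A bool] => [T [A bool]]] )] => [T [A a] => [T [A a] => [T [A a]]]]]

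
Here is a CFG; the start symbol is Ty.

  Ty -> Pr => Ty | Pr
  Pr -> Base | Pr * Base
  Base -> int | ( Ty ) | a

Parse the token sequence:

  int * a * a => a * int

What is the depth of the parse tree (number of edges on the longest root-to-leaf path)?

[Ty [Pr [Pr [Pr [Base int]] * [Base a]] * [Base a]] => [Ty [Pr [Pr [Base a]] * [Base int]]]]

5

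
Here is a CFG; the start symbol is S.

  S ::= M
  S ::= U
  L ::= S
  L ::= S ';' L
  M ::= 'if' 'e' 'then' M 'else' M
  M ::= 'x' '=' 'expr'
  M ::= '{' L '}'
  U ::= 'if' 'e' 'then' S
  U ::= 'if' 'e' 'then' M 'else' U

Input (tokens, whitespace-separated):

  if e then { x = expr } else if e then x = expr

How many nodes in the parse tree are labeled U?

[S [U if e then [M { [L [S [M x = expr]]] }] else [U if e then [S [M x = expr]]]]]

2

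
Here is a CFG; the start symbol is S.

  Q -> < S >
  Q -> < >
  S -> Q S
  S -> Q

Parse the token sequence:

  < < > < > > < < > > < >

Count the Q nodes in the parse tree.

[S [Q < [S [Q < >] [S [Q < >]]] >] [S [Q < [S [Q < >]] >] [S [Q < >]]]]

6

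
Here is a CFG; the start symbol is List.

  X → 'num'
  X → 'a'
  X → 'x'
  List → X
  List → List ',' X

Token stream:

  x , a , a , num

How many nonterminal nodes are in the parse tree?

8

[List [List [List [List [X x]] , [X a]] , [X a]] , [X num]]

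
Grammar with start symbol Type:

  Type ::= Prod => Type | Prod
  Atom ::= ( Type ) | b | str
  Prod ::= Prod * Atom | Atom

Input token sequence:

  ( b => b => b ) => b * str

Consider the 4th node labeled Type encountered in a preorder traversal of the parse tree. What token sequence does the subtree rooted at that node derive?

[Type [Prod [Atom ( [Type [Prod [Atom b]] => [Type [Prod [Atom b]] => [Type [Prod [Atom b]]]]] )]] => [Type [Prod [Prod [Atom b]] * [Atom str]]]]

b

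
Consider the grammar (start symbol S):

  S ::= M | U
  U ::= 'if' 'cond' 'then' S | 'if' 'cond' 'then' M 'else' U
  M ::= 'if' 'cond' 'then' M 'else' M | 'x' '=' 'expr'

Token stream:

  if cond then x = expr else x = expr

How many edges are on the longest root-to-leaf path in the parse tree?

3

[S [M if cond then [M x = expr] else [M x = expr]]]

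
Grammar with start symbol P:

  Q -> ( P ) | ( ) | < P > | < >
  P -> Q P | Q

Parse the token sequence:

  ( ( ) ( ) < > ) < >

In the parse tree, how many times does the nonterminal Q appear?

[P [Q ( [P [Q ( )] [P [Q ( )] [P [Q < >]]]] )] [P [Q < >]]]

5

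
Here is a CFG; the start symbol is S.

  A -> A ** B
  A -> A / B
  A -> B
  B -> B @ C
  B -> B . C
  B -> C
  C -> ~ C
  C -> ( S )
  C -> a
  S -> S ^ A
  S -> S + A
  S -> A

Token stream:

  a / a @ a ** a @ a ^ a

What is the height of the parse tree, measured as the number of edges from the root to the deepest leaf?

7

[S [S [A [A [A [B [C a]]] / [B [B [C a]] @ [C a]]] ** [B [B [C a]] @ [C a]]]] ^ [A [B [C a]]]]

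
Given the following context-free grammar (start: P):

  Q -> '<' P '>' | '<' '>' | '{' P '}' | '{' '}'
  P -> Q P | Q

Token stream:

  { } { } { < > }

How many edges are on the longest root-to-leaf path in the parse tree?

[P [Q { }] [P [Q { }] [P [Q { [P [Q < >]] }]]]]

6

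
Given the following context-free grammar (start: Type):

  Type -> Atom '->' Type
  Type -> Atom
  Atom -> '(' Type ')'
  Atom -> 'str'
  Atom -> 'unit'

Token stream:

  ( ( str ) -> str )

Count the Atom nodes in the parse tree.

[Type [Atom ( [Type [Atom ( [Type [Atom str]] )] -> [Type [Atom str]]] )]]

4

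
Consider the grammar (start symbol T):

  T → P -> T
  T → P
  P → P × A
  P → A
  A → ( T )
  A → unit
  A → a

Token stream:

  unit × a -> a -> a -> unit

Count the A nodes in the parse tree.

[T [P [P [A unit]] × [A a]] -> [T [P [A a]] -> [T [P [A a]] -> [T [P [A unit]]]]]]

5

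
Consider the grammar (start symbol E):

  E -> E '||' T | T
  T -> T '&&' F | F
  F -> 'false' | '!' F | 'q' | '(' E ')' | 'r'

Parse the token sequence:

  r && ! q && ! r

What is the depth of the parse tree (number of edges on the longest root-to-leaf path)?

[E [T [T [T [F r]] && [F ! [F q]]] && [F ! [F r]]]]

5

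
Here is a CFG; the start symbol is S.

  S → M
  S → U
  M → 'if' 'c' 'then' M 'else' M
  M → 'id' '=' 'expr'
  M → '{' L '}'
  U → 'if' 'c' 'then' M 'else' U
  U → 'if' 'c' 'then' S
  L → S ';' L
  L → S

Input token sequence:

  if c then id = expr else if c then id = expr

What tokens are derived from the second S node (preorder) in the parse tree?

id = expr

[S [U if c then [M id = expr] else [U if c then [S [M id = expr]]]]]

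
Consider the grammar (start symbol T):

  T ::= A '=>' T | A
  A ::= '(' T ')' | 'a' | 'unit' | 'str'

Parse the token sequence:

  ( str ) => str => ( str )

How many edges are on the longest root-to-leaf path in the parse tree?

6

[T [A ( [T [A str]] )] => [T [A str] => [T [A ( [T [A str]] )]]]]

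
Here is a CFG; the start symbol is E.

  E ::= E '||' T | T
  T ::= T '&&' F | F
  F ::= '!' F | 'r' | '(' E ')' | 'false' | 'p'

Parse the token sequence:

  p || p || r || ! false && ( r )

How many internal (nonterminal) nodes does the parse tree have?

[E [E [E [E [T [F p]]] || [T [F p]]] || [T [F r]]] || [T [T [F ! [F false]]] && [F ( [E [T [F r]]] )]]]

18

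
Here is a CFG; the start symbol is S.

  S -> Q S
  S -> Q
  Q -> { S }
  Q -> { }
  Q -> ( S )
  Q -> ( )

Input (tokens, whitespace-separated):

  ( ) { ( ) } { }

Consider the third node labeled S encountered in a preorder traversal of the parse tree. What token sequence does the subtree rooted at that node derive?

( )

[S [Q ( )] [S [Q { [S [Q ( )]] }] [S [Q { }]]]]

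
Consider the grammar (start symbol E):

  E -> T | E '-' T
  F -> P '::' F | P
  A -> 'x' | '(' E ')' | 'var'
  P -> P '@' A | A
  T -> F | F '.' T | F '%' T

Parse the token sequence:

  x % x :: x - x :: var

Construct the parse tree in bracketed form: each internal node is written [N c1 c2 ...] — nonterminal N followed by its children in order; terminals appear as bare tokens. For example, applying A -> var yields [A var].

E
E - T
T - T
F % T - T
P % T - T
A % T - T
x % T - T
x % F - T
x % P :: F - T
x % A :: F - T
x % x :: F - T
x % x :: P - T
x % x :: A - T
x % x :: x - T
x % x :: x - F
x % x :: x - P :: F
x % x :: x - A :: F
x % x :: x - x :: F
x % x :: x - x :: P
x % x :: x - x :: A
x % x :: x - x :: var

[E [E [T [F [P [A x]]] % [T [F [P [A x]] :: [F [P [A x]]]]]]] - [T [F [P [A x]] :: [F [P [A var]]]]]]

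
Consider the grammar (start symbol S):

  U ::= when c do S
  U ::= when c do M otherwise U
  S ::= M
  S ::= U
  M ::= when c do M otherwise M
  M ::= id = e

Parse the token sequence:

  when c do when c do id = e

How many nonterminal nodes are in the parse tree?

[S [U when c do [S [U when c do [S [M id = e]]]]]]

6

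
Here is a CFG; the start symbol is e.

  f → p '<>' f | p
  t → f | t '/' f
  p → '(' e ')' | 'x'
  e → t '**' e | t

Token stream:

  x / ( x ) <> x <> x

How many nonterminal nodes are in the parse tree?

[e [t [t [f [p x]]] / [f [p ( [e [t [f [p x]]]] )] <> [f [p x] <> [f [p x]]]]]]

15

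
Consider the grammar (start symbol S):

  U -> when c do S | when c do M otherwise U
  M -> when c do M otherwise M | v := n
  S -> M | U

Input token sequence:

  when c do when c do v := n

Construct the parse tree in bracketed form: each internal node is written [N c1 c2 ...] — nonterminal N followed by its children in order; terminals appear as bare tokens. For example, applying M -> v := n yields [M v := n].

S
U
when c do S
when c do U
when c do when c do S
when c do when c do M
when c do when c do v := n

[S [U when c do [S [U when c do [S [M v := n]]]]]]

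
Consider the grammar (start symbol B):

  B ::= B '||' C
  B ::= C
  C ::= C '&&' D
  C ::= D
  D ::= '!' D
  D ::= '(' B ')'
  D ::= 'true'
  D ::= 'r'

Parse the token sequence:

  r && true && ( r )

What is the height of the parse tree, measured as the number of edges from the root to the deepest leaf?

6

[B [C [C [C [D r]] && [D true]] && [D ( [B [C [D r]]] )]]]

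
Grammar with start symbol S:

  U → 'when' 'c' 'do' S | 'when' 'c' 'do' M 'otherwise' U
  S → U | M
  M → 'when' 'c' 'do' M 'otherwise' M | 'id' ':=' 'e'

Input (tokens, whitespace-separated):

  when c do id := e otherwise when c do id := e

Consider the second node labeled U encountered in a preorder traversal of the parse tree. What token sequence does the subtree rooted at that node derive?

[S [U when c do [M id := e] otherwise [U when c do [S [M id := e]]]]]

when c do id := e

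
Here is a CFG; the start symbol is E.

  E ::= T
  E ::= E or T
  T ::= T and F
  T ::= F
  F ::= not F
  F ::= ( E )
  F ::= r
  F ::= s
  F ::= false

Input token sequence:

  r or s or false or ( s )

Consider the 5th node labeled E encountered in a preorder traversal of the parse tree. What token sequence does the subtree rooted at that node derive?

[E [E [E [E [T [F r]]] or [T [F s]]] or [T [F false]]] or [T [F ( [E [T [F s]]] )]]]

s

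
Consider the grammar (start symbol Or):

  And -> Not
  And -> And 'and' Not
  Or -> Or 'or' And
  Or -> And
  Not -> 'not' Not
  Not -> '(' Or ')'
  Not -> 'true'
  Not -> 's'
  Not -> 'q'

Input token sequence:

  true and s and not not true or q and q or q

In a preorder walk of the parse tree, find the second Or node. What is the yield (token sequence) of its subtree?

[Or [Or [Or [And [And [And [Not true]] and [Not s]] and [Not not [Not not [Not true]]]]] or [And [And [Not q]] and [Not q]]] or [And [Not q]]]

true and s and not not true or q and q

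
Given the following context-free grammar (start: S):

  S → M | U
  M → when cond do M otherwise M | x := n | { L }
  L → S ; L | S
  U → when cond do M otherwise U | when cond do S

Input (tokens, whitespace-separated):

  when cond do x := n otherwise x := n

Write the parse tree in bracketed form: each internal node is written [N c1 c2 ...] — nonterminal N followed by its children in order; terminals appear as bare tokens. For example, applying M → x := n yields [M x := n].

[S [M when cond do [M x := n] otherwise [M x := n]]]

S
M
when cond do M otherwise M
when cond do x := n otherwise M
when cond do x := n otherwise x := n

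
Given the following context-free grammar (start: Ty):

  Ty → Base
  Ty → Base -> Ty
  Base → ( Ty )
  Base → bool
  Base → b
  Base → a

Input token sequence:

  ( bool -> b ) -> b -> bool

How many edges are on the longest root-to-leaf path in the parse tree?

5

[Ty [Base ( [Ty [Base bool] -> [Ty [Base b]]] )] -> [Ty [Base b] -> [Ty [Base bool]]]]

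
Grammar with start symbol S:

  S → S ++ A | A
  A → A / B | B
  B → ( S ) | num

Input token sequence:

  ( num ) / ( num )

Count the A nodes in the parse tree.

4

[S [A [A [B ( [S [A [B num]]] )]] / [B ( [S [A [B num]]] )]]]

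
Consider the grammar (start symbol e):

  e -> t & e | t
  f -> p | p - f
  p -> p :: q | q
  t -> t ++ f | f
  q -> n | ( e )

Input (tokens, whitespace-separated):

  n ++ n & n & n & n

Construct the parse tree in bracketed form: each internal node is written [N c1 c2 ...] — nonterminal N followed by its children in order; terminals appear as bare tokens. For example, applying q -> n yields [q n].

[e [t [t [f [p [q n]]]] ++ [f [p [q n]]]] & [e [t [f [p [q n]]]] & [e [t [f [p [q n]]]] & [e [t [f [p [q n]]]]]]]]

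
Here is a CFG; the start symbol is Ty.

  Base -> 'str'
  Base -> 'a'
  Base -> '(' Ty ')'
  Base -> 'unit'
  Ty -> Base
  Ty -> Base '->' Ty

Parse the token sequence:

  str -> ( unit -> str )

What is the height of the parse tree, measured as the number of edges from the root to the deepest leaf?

[Ty [Base str] -> [Ty [Base ( [Ty [Base unit] -> [Ty [Base str]]] )]]]

6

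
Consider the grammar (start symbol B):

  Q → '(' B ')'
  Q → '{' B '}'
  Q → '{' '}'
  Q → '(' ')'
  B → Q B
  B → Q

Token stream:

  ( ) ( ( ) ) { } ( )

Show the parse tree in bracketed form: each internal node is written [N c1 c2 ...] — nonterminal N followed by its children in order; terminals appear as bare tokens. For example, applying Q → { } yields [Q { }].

[B [Q ( )] [B [Q ( [B [Q ( )]] )] [B [Q { }] [B [Q ( )]]]]]

B
Q B
( ) B
( ) Q B
( ) ( B ) B
( ) ( Q ) B
( ) ( ( ) ) B
( ) ( ( ) ) Q B
( ) ( ( ) ) { } B
( ) ( ( ) ) { } Q
( ) ( ( ) ) { } ( )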